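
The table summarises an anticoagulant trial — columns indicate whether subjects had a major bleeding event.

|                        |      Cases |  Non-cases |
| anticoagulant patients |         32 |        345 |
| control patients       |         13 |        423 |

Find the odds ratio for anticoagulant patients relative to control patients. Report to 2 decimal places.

OR = (32 × 423) / (345 × 13) = 13536/4485 ≈ 3.02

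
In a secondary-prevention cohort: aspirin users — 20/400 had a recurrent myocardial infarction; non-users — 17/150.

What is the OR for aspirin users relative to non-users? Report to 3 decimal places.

OR = (20 × 133) / (380 × 17) = 2660/6460 ≈ 0.412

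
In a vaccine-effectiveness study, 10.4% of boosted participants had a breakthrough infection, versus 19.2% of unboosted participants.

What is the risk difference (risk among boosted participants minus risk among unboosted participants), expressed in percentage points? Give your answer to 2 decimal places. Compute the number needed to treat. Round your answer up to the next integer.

risk difference = 0.1040 − 0.1920 = -0.0880 → -8.80 percentage points
absolute risk difference = 0.088000
1 / 0.088000 = 11.364 → round up → 12

RD = -8.80; NNT = 12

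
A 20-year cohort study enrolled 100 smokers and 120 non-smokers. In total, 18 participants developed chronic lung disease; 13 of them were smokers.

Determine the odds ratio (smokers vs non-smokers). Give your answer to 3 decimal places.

smokers without the outcome: 100 − 13 = 87
non-smokers with the outcome: 18 − 13 = 5
non-smokers without the outcome: 120 − 5 = 115
OR = (13 × 115) / (87 × 5) = 1495/435 ≈ 3.437

3.437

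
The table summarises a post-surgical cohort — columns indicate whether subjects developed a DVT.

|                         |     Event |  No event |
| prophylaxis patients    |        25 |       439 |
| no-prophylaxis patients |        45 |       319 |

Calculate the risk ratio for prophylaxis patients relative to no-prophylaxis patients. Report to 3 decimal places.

risk, prophylaxis patients = 25/464 = 0.0539
risk, no-prophylaxis patients = 45/364 = 0.1236
RR = 0.0539 / 0.1236 = 0.436

0.436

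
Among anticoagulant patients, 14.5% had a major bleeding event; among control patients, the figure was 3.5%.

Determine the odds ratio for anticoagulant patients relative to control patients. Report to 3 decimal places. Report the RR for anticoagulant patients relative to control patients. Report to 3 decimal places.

odds, anticoagulant patients = 0.14500/0.85500 = 0.16959
odds, control patients = 0.03500/0.96500 = 0.03627
OR = 0.16959 / 0.03627 = 4.676
RR = 0.14500 / 0.03500 = 4.143

OR = 4.676; RR = 4.143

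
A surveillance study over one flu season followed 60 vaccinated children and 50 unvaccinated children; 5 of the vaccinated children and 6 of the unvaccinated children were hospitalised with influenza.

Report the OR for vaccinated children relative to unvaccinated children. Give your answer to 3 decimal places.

OR = (5 × 44) / (55 × 6) = 220/330 ≈ 0.667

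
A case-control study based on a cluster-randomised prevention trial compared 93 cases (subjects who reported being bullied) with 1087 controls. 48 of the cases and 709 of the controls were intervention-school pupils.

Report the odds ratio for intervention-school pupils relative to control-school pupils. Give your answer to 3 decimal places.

OR = (48 × 378) / (709 × 45) = 18144/31905 ≈ 0.569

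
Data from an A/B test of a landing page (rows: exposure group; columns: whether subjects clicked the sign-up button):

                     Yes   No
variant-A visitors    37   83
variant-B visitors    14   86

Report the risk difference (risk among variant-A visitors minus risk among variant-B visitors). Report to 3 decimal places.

RD ≈ 0.168

risk, variant-A visitors = 37/120 = 0.3083
risk, variant-B visitors = 14/100 = 0.1400
risk difference = 0.3083 − 0.1400 = 0.168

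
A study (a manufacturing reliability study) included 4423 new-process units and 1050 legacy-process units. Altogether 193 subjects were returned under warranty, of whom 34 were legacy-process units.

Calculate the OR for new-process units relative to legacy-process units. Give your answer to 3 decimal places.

new-process units with the outcome: 193 − 34 = 159
new-process units without the outcome: 4423 − 159 = 4264
legacy-process units without the outcome: 1050 − 34 = 1016
OR = (159 × 1016) / (4264 × 34) = 161544/144976 ≈ 1.114

OR = 1.114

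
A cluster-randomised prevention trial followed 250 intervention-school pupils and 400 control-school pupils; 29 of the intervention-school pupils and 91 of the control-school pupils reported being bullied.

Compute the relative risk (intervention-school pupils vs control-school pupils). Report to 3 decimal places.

risk, intervention-school pupils = 29/250 = 0.1160
risk, control-school pupils = 91/400 = 0.2275
RR = 0.1160 / 0.2275 = 0.510

0.510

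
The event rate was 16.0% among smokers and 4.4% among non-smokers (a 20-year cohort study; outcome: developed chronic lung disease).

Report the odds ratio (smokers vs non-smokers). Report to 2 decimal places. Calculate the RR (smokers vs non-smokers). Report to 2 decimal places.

OR = 4.14; RR = 3.64

odds, smokers = 0.16000/0.84000 = 0.19048
odds, non-smokers = 0.04400/0.95600 = 0.04603
OR = 0.19048 / 0.04603 = 4.14
RR = 0.16000 / 0.04400 = 3.64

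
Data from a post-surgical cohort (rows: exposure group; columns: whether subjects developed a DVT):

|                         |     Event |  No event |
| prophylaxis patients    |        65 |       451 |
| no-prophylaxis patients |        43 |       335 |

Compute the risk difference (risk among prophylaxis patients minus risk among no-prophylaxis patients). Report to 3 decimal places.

RD: 0.012

risk, prophylaxis patients = 65/516 = 0.1260
risk, no-prophylaxis patients = 43/378 = 0.1138
risk difference = 0.1260 − 0.1138 = 0.012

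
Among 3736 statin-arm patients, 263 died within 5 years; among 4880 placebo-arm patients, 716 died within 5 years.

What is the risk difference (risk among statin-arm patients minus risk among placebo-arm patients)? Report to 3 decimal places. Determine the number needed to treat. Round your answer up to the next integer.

RD = -0.076; NNT = 14

risk, statin-arm patients = 263/3736 = 0.0704
risk, placebo-arm patients = 716/4880 = 0.1467
risk difference = 0.0704 − 0.1467 = -0.076
absolute risk difference = 0.076325
1 / 0.076325 = 13.102 → round up → 14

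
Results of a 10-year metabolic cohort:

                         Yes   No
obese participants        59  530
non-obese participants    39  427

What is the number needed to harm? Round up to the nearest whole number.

61

risk, obese participants = 59/589 = 0.100170
risk, non-obese participants = 39/466 = 0.083691
absolute risk difference = 0.016479
1 / 0.016479 = 60.683 → round up → 61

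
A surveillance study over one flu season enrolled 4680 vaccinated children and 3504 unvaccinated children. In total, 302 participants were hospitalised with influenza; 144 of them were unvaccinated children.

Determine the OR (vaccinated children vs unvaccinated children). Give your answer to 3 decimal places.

0.815

vaccinated children with the outcome: 302 − 144 = 158
vaccinated children without the outcome: 4680 − 158 = 4522
unvaccinated children without the outcome: 3504 − 144 = 3360
odds, vaccinated children = 158/4522 = 0.03494
odds, unvaccinated children = 144/3360 = 0.04286
OR = 0.03494 / 0.04286 = 0.815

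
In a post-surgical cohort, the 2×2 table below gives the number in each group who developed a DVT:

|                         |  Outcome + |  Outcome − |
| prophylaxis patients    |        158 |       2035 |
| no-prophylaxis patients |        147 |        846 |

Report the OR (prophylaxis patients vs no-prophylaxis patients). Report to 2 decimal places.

odds, prophylaxis patients = 158/2035 = 0.0776
odds, no-prophylaxis patients = 147/846 = 0.1738
OR = 0.0776 / 0.1738 = 0.45

0.45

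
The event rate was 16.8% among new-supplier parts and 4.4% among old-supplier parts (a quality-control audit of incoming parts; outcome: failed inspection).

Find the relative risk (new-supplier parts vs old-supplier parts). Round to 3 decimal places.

RR = 0.16800 / 0.04400 = 3.818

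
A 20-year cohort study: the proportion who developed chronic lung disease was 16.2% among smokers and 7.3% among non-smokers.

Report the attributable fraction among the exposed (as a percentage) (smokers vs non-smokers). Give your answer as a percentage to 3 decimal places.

AR% = (0.1620 − 0.0730) / 0.1620 = 0.5494 → 54.938%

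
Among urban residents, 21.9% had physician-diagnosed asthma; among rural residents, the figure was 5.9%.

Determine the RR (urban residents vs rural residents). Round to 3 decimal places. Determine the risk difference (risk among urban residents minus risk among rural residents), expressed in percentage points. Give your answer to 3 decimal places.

RR = 3.712; RD = 16.000

RR = 0.2190 / 0.0590 = 3.712
risk difference = 0.2190 − 0.0590 = 0.1600 → 16.000 percentage points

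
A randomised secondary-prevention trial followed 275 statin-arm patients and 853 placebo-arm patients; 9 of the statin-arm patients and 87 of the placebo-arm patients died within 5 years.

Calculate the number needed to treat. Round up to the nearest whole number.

NNT: 15

risk, statin-arm patients = 9/275 = 0.032727
risk, placebo-arm patients = 87/853 = 0.101993
absolute risk difference = 0.069266
1 / 0.069266 = 14.437 → round up → 15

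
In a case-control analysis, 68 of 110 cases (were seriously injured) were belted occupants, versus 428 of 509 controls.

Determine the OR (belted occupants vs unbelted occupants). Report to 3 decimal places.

odds, belted occupants = 68/428 = 0.1589
odds, unbelted occupants = 42/81 = 0.5185
OR = 0.1589 / 0.5185 = 0.306

OR = 0.306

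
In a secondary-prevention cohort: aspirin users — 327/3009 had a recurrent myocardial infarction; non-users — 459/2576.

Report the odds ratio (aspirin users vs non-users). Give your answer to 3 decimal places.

OR = (327 × 2117) / (2682 × 459) = 692259/1231038 ≈ 0.562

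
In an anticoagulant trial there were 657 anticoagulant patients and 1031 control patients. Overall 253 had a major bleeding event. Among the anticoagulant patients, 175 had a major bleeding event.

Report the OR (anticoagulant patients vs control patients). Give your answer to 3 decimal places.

anticoagulant patients without the outcome: 657 − 175 = 482
control patients with the outcome: 253 − 175 = 78
control patients without the outcome: 1031 − 78 = 953
OR = (175 × 953) / (482 × 78) = 166775/37596 ≈ 4.436

4.436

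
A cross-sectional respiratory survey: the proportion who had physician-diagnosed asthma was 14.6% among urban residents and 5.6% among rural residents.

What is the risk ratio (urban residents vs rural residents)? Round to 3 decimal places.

RR = 0.1460 / 0.0560 = 2.607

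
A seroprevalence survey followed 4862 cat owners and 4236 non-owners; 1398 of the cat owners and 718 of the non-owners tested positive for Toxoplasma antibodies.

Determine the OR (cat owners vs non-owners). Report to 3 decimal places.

odds, cat owners = 1398/3464 = 0.4036
odds, non-owners = 718/3518 = 0.2041
OR = 0.4036 / 0.2041 = 1.977

1.977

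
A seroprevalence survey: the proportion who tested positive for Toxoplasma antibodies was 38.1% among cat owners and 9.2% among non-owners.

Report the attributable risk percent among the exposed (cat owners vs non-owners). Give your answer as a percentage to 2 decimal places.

AR% = (0.3810 − 0.0920) / 0.3810 = 0.7585 → 75.85%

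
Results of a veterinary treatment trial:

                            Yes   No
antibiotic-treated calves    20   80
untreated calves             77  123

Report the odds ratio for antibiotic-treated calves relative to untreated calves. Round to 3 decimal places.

OR ≈ 0.399

odds, antibiotic-treated calves = 20/80 = 0.2500
odds, untreated calves = 77/123 = 0.6260
OR = 0.2500 / 0.6260 = 0.399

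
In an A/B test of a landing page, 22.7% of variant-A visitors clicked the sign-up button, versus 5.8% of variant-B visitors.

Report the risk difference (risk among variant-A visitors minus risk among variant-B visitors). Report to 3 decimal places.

risk difference = 0.2270 − 0.0580 = 0.169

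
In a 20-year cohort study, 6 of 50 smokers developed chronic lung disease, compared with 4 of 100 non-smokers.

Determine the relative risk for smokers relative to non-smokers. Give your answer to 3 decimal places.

RR = 3.000

risk, smokers = 6/50 = 0.12000
risk, non-smokers = 4/100 = 0.04000
RR = 0.12000 / 0.04000 = 3.000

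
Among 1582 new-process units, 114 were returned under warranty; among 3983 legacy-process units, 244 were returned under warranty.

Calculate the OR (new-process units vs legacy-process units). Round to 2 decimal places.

odds, new-process units = 114/1468 = 0.0777
odds, legacy-process units = 244/3739 = 0.0653
OR = 0.0777 / 0.0653 = 1.19

1.19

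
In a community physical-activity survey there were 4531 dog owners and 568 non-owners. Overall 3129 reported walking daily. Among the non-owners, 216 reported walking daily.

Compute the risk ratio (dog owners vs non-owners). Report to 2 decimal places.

dog owners with the outcome: 3129 − 216 = 2913
dog owners without the outcome: 4531 − 2913 = 1618
non-owners without the outcome: 568 − 216 = 352
risk, dog owners = 2913/4531 = 0.6429
risk, non-owners = 216/568 = 0.3803
RR = 0.6429 / 0.3803 = 1.69

1.69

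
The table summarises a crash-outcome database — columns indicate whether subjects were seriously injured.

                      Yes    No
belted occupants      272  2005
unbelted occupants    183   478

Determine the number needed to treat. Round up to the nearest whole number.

NNT ≈ 7

risk, belted occupants = 272/2277 = 0.119455
risk, unbelted occupants = 183/661 = 0.276853
absolute risk difference = 0.157398
1 / 0.157398 = 6.353 → round up → 7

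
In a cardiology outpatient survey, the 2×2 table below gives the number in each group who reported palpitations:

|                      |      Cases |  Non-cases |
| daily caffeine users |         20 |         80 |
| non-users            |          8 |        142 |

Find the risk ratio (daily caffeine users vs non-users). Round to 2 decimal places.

risk, daily caffeine users = 20/100 = 0.2000
risk, non-users = 8/150 = 0.0533
RR = 0.2000 / 0.0533 = 3.75

3.75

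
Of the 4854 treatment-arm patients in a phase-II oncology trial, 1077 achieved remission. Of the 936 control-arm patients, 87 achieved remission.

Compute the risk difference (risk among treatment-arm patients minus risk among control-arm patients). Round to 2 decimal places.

0.13

risk, treatment-arm patients = 1077/4854 = 0.2219
risk, control-arm patients = 87/936 = 0.0929
risk difference = 0.2219 − 0.0929 = 0.13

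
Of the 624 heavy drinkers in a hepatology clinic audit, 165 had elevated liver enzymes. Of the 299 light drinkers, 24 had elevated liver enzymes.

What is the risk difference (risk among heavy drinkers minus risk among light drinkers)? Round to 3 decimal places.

risk, heavy drinkers = 165/624 = 0.2644
risk, light drinkers = 24/299 = 0.0803
risk difference = 0.2644 − 0.0803 = 0.184

0.184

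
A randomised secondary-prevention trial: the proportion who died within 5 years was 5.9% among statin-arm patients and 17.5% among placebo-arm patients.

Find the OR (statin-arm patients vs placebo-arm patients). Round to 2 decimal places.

odds, statin-arm patients = 0.0590/0.9410 = 0.0627
odds, placebo-arm patients = 0.1750/0.8250 = 0.2121
OR = 0.0627 / 0.2121 = 0.30

OR = 0.30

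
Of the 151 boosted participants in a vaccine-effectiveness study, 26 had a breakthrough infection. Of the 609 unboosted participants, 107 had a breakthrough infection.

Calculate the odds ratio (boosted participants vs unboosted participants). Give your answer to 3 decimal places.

0.976

odds, boosted participants = 26/125 = 0.2080
odds, unboosted participants = 107/502 = 0.2131
OR = 0.2080 / 0.2131 = 0.976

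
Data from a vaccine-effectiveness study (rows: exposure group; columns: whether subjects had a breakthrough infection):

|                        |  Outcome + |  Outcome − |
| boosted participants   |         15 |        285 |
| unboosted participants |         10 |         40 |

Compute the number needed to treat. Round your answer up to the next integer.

risk, boosted participants = 15/300 = 0.050000
risk, unboosted participants = 10/50 = 0.200000
absolute risk difference = 0.150000
1 / 0.150000 = 6.667 → round up → 7

7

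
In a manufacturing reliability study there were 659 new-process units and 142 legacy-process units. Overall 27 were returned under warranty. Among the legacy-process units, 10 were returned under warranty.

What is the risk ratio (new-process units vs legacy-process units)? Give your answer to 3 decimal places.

new-process units with the outcome: 27 − 10 = 17
new-process units without the outcome: 659 − 17 = 642
legacy-process units without the outcome: 142 − 10 = 132
risk, new-process units = 17/659 = 0.02580
risk, legacy-process units = 10/142 = 0.07042
RR = 0.02580 / 0.07042 = 0.366

RR: 0.366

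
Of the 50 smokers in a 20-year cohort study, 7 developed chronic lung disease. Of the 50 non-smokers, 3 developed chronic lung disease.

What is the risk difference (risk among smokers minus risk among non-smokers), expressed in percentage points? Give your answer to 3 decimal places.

RD ≈ 8.000

risk, smokers = 7/50 = 0.1400
risk, non-smokers = 3/50 = 0.0600
risk difference = 0.1400 − 0.0600 = 0.0800 → 8.000 percentage points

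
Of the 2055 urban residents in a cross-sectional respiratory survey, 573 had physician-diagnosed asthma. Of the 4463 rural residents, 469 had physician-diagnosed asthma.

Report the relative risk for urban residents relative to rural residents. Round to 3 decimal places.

risk, urban residents = 573/2055 = 0.2788
risk, rural residents = 469/4463 = 0.1051
RR = 0.2788 / 0.1051 = 2.653

2.653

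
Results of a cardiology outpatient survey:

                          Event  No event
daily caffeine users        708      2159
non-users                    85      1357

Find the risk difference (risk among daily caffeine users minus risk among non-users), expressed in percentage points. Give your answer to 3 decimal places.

RD ≈ 18.800

risk, daily caffeine users = 708/2867 = 0.2469
risk, non-users = 85/1442 = 0.0589
risk difference = 0.2469 − 0.0589 = 0.1880 → 18.800 percentage points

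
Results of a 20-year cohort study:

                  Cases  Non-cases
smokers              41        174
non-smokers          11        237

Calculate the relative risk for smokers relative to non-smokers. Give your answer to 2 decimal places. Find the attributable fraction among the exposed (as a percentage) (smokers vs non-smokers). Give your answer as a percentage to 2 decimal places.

RR = 4.30; AR% = 76.74%

risk, smokers = 41/215 = 0.19070
risk, non-smokers = 11/248 = 0.04435
RR = 0.19070 / 0.04435 = 4.30
AR% = (0.19070 − 0.04435) / 0.19070 = 0.7674 → 76.74%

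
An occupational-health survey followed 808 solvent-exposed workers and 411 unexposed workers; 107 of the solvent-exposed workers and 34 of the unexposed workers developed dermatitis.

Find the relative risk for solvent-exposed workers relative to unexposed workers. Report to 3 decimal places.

risk, solvent-exposed workers = 107/808 = 0.1324
risk, unexposed workers = 34/411 = 0.0827
RR = 0.1324 / 0.0827 = 1.601

RR: 1.601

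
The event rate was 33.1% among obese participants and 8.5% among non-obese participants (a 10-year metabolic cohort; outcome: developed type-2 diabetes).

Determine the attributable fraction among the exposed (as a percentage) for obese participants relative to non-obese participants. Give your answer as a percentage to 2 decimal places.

AR% = (0.3310 − 0.0850) / 0.3310 = 0.7432 → 74.32%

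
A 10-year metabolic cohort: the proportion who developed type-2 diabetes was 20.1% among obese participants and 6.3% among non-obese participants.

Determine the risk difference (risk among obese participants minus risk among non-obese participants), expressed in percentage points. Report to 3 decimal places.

risk difference = 0.2010 − 0.0630 = 0.1380 → 13.800 percentage points

RD ≈ 13.800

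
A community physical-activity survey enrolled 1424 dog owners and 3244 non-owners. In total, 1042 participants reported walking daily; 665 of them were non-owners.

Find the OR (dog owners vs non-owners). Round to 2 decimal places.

dog owners with the outcome: 1042 − 665 = 377
dog owners without the outcome: 1424 − 377 = 1047
non-owners without the outcome: 3244 − 665 = 2579
odds, dog owners = 377/1047 = 0.3601
odds, non-owners = 665/2579 = 0.2579
OR = 0.3601 / 0.2579 = 1.40

OR: 1.40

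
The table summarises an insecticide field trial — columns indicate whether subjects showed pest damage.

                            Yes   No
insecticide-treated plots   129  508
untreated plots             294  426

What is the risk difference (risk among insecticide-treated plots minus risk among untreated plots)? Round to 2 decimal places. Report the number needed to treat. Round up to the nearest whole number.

RD = -0.21; NNT = 5

risk, insecticide-treated plots = 129/637 = 0.2025
risk, untreated plots = 294/720 = 0.4083
risk difference = 0.2025 − 0.4083 = -0.21
absolute risk difference = 0.205822
1 / 0.205822 = 4.859 → round up → 5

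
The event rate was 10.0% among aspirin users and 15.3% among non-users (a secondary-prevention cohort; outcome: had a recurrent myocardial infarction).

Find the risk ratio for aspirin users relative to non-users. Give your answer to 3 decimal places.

RR = 0.1000 / 0.1530 = 0.654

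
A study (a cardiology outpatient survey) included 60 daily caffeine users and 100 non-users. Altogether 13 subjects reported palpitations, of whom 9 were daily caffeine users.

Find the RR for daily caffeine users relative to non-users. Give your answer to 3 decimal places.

daily caffeine users without the outcome: 60 − 9 = 51
non-users with the outcome: 13 − 9 = 4
non-users without the outcome: 100 − 4 = 96
risk, daily caffeine users = 9/60 = 0.15000
risk, non-users = 4/100 = 0.04000
RR = 0.15000 / 0.04000 = 3.750

3.750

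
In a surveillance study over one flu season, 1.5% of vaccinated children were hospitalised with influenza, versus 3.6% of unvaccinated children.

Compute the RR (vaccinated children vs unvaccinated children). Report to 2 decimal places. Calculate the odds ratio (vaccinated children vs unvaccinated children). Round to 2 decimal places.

RR = 0.42; OR = 0.41

RR = 0.01500 / 0.03600 = 0.42
odds, vaccinated children = 0.01500/0.98500 = 0.01523
odds, unvaccinated children = 0.03600/0.96400 = 0.03734
OR = 0.01523 / 0.03734 = 0.41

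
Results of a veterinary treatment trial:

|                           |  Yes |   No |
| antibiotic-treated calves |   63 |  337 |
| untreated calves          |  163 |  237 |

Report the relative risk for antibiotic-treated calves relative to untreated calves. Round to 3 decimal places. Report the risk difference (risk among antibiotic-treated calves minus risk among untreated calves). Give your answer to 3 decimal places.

RR = 0.387; RD = -0.250

risk, antibiotic-treated calves = 63/400 = 0.1575
risk, untreated calves = 163/400 = 0.4075
RR = 0.1575 / 0.4075 = 0.387
risk difference = 0.1575 − 0.4075 = -0.250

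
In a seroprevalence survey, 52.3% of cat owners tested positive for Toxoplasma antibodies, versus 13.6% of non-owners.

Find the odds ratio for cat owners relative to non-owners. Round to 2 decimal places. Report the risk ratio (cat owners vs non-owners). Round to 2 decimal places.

odds, cat owners = 0.5230/0.4770 = 1.0964
odds, non-owners = 0.1360/0.8640 = 0.1574
OR = 1.0964 / 0.1574 = 6.97
RR = 0.5230 / 0.1360 = 3.85

OR = 6.97; RR = 3.85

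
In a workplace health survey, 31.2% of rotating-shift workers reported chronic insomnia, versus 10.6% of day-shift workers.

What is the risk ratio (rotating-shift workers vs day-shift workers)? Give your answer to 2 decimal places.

RR = 0.3120 / 0.1060 = 2.94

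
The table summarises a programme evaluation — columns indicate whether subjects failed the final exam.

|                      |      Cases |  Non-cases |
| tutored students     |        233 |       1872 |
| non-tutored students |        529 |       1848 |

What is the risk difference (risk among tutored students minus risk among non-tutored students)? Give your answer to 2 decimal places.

risk, tutored students = 233/2105 = 0.1107
risk, non-tutored students = 529/2377 = 0.2225
risk difference = 0.1107 − 0.2225 = -0.11

-0.11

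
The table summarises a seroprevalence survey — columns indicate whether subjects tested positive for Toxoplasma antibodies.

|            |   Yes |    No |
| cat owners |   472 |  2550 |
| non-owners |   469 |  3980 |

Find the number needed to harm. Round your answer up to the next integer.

risk, cat owners = 472/3022 = 0.156188
risk, non-owners = 469/4449 = 0.105417
absolute risk difference = 0.050771
1 / 0.050771 = 19.696 → round up → 20

NNH = 20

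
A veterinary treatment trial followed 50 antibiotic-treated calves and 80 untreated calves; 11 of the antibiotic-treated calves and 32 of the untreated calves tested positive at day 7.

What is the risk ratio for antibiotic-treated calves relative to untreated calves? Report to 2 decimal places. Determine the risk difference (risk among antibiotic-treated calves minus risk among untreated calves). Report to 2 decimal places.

risk, antibiotic-treated calves = 11/50 = 0.2200
risk, untreated calves = 32/80 = 0.4000
RR = 0.2200 / 0.4000 = 0.55
risk difference = 0.2200 − 0.4000 = -0.18

RR = 0.55; RD = -0.18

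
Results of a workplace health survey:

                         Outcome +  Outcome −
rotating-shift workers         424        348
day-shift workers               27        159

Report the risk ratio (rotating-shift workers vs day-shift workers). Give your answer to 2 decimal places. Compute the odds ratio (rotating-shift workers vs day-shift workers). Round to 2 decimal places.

RR = 3.78; OR = 7.17

risk, rotating-shift workers = 424/772 = 0.5492
risk, day-shift workers = 27/186 = 0.1452
RR = 0.5492 / 0.1452 = 3.78
OR = (424 × 159) / (348 × 27) = 67416/9396 ≈ 7.17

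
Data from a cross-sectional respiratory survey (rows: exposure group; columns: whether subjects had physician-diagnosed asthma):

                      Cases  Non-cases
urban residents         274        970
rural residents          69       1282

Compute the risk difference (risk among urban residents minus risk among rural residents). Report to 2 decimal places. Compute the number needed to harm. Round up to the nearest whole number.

risk, urban residents = 274/1244 = 0.2203
risk, rural residents = 69/1351 = 0.0511
risk difference = 0.2203 − 0.0511 = 0.17
absolute risk difference = 0.169184
1 / 0.169184 = 5.911 → round up → 6

RD = 0.17; NNH = 6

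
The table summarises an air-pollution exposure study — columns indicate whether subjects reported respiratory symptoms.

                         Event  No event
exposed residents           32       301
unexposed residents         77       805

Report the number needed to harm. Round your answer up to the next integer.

risk, exposed residents = 32/333 = 0.096096
risk, unexposed residents = 77/882 = 0.087302
absolute risk difference = 0.008795
1 / 0.008795 = 113.701 → round up → 114

NNH ≈ 114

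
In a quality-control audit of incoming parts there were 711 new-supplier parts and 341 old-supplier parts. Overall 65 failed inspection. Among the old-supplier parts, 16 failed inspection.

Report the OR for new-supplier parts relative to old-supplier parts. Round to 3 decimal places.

new-supplier parts with the outcome: 65 − 16 = 49
new-supplier parts without the outcome: 711 − 49 = 662
old-supplier parts without the outcome: 341 − 16 = 325
OR = (49 × 325) / (662 × 16) = 15925/10592 ≈ 1.503

1.503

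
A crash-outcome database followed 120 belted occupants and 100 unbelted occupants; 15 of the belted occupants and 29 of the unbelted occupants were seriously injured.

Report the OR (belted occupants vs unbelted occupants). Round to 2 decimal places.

0.35

odds, belted occupants = 15/105 = 0.1429
odds, unbelted occupants = 29/71 = 0.4085
OR = 0.1429 / 0.4085 = 0.35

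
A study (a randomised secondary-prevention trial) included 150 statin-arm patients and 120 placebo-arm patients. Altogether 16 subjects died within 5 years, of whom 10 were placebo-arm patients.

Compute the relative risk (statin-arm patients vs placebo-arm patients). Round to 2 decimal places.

RR: 0.48

statin-arm patients with the outcome: 16 − 10 = 6
statin-arm patients without the outcome: 150 − 6 = 144
placebo-arm patients without the outcome: 120 − 10 = 110
risk, statin-arm patients = 6/150 = 0.04000
risk, placebo-arm patients = 10/120 = 0.08333
RR = 0.04000 / 0.08333 = 0.48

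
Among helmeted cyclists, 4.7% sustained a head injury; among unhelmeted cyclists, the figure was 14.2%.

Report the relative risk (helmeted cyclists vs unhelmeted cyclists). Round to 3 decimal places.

RR = 0.04700 / 0.14200 = 0.331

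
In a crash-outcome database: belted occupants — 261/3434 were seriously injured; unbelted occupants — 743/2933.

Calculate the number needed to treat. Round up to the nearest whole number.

risk, belted occupants = 261/3434 = 0.076005
risk, unbelted occupants = 743/2933 = 0.253324
absolute risk difference = 0.177320
1 / 0.177320 = 5.640 → round up → 6

NNT ≈ 6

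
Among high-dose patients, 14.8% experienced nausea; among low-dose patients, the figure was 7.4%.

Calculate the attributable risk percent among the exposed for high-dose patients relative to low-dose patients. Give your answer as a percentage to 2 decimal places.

AR% = (0.1480 − 0.0740) / 0.1480 = 0.5000 → 50.00%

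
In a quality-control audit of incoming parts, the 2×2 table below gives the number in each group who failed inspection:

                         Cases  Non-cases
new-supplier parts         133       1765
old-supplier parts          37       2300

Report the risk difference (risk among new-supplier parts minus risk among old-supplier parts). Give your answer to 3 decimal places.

0.054

risk, new-supplier parts = 133/1898 = 0.07007
risk, old-supplier parts = 37/2337 = 0.01583
risk difference = 0.07007 − 0.01583 = 0.054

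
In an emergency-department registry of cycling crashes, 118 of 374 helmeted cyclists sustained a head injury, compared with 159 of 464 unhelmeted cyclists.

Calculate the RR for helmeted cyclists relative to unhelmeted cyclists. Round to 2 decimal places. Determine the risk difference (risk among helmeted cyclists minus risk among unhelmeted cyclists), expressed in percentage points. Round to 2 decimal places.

RR = 0.92; RD = -2.72

risk, helmeted cyclists = 118/374 = 0.3155
risk, unhelmeted cyclists = 159/464 = 0.3427
RR = 0.3155 / 0.3427 = 0.92
risk difference = 0.3155 − 0.3427 = -0.0272 → -2.72 percentage points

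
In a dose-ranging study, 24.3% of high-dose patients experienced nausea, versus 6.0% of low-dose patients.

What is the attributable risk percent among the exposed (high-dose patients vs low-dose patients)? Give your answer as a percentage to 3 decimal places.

AR% = (0.2430 − 0.0600) / 0.2430 = 0.7531 → 75.309%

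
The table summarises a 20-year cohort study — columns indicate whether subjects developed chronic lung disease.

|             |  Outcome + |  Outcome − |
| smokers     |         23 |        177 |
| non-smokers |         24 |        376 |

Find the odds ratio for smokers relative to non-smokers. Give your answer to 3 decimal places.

odds, smokers = 23/177 = 0.1299
odds, non-smokers = 24/376 = 0.0638
OR = 0.1299 / 0.0638 = 2.036

OR = 2.036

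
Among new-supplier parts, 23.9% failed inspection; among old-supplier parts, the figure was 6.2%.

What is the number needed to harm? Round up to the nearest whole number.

6

absolute risk difference = 0.177000
1 / 0.177000 = 5.650 → round up → 6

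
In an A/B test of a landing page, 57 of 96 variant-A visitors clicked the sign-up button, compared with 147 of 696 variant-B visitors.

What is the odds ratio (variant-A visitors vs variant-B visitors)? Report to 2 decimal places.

OR = (57 × 549) / (39 × 147) = 31293/5733 ≈ 5.46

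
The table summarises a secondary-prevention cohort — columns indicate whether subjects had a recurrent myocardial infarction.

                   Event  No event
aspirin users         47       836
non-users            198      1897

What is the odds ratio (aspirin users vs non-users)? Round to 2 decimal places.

OR = (47 × 1897) / (836 × 198) = 89159/165528 ≈ 0.54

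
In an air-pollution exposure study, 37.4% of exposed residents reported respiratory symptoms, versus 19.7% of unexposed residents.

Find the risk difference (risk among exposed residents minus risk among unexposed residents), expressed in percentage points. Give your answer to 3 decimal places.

risk difference = 0.3740 − 0.1970 = 0.1770 → 17.700 percentage points

17.700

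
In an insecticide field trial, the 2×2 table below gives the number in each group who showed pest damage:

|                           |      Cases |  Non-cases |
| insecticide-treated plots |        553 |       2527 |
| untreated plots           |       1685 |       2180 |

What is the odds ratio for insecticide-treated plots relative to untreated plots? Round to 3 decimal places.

odds, insecticide-treated plots = 553/2527 = 0.2188
odds, untreated plots = 1685/2180 = 0.7729
OR = 0.2188 / 0.7729 = 0.283

0.283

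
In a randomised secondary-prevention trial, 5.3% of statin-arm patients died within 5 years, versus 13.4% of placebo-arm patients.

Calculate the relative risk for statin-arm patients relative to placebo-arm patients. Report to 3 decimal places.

RR = 0.0530 / 0.1340 = 0.396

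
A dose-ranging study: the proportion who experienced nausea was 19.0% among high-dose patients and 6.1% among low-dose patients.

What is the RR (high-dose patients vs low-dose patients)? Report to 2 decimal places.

RR = 0.1900 / 0.0610 = 3.11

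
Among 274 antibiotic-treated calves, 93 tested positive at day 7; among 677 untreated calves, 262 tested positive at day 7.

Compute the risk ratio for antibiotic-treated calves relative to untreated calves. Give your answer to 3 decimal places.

RR: 0.877

risk, antibiotic-treated calves = 93/274 = 0.3394
risk, untreated calves = 262/677 = 0.3870
RR = 0.3394 / 0.3870 = 0.877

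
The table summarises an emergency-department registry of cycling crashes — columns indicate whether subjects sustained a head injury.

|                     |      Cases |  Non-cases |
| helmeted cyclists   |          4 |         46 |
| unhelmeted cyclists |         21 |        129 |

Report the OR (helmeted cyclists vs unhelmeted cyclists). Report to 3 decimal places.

OR = (4 × 129) / (46 × 21) = 516/966 ≈ 0.534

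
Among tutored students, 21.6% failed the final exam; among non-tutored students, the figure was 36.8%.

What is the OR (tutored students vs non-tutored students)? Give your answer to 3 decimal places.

odds, tutored students = 0.2160/0.7840 = 0.2755
odds, non-tutored students = 0.3680/0.6320 = 0.5823
OR = 0.2755 / 0.5823 = 0.473

OR ≈ 0.473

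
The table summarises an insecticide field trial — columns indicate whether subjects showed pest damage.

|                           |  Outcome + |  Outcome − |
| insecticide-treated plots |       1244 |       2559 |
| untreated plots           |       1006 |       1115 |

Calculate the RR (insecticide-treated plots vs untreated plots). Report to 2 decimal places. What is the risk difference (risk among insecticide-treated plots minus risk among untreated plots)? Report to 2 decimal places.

risk, insecticide-treated plots = 1244/3803 = 0.3271
risk, untreated plots = 1006/2121 = 0.4743
RR = 0.3271 / 0.4743 = 0.69
risk difference = 0.3271 − 0.4743 = -0.15

RR = 0.69; RD = -0.15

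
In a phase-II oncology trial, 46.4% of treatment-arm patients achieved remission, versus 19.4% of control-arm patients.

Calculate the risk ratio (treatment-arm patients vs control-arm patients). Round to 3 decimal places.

RR = 0.4640 / 0.1940 = 2.392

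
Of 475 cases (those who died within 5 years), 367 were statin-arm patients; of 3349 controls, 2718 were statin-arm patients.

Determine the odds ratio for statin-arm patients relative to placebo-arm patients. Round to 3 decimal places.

OR: 0.789

odds, statin-arm patients = 367/2718 = 0.1350
odds, placebo-arm patients = 108/631 = 0.1712
OR = 0.1350 / 0.1712 = 0.789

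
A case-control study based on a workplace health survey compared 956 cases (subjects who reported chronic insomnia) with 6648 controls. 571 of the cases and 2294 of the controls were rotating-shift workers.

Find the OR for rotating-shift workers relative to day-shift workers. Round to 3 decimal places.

OR = (571 × 4354) / (2294 × 385) = 2486134/883190 ≈ 2.815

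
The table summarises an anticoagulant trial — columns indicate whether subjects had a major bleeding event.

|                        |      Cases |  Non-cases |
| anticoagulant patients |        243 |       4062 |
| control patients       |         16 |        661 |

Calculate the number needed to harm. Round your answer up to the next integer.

31

risk, anticoagulant patients = 243/4305 = 0.056446
risk, control patients = 16/677 = 0.023634
absolute risk difference = 0.032812
1 / 0.032812 = 30.477 → round up → 31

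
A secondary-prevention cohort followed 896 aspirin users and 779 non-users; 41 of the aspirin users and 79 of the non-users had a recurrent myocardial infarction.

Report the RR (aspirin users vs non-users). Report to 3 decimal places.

risk, aspirin users = 41/896 = 0.04576
risk, non-users = 79/779 = 0.10141
RR = 0.04576 / 0.10141 = 0.451

RR: 0.451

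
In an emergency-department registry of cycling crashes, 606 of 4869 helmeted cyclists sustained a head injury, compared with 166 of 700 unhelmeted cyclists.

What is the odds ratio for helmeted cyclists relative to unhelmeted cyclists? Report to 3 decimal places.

0.457

odds, helmeted cyclists = 606/4263 = 0.1422
odds, unhelmeted cyclists = 166/534 = 0.3109
OR = 0.1422 / 0.3109 = 0.457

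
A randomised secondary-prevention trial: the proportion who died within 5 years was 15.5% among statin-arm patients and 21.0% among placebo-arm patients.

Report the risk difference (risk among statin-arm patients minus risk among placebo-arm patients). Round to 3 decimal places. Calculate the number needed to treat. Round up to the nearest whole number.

risk difference = 0.1550 − 0.2100 = -0.055
absolute risk difference = 0.055000
1 / 0.055000 = 18.182 → round up → 19

RD = -0.055; NNT = 19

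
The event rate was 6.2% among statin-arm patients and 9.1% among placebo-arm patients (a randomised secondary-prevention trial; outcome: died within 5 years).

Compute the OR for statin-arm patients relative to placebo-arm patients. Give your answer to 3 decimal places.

odds, statin-arm patients = 0.0620/0.9380 = 0.0661
odds, placebo-arm patients = 0.0910/0.9090 = 0.1001
OR = 0.0661 / 0.1001 = 0.660

OR = 0.660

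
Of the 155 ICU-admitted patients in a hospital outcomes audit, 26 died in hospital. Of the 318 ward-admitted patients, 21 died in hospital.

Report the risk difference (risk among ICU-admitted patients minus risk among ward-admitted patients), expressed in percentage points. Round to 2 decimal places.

risk, ICU-admitted patients = 26/155 = 0.1677
risk, ward-admitted patients = 21/318 = 0.0660
risk difference = 0.1677 − 0.0660 = 0.1017 → 10.17 percentage points

RD ≈ 10.17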